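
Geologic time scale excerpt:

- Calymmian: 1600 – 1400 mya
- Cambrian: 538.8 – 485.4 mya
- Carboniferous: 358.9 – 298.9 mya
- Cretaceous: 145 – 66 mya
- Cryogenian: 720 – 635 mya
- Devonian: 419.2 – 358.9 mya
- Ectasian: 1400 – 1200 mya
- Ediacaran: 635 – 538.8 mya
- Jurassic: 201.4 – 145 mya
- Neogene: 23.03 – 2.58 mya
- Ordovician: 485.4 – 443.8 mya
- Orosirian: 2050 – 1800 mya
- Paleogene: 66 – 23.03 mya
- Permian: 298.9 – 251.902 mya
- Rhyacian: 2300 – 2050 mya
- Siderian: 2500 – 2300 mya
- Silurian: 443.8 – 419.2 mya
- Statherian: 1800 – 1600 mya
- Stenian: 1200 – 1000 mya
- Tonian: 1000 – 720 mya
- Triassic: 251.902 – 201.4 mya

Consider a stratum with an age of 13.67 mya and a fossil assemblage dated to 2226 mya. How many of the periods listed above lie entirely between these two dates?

2226 Ma sits inside the Rhyacian (2300–2050) and 13.67 Ma inside the Neogene (23.03–2.58); neither of those is wholly between the two dates.
The listed periods lying completely between them are Orosirian, Statherian, Calymmian, Ectasian, Stenian, Tonian, Cryogenian, Ediacaran, Cambrian, Ordovician, Silurian, Devonian, Carboniferous, Permian, Triassic, Jurassic, Cretaceous, Paleogene — 18 in all.

18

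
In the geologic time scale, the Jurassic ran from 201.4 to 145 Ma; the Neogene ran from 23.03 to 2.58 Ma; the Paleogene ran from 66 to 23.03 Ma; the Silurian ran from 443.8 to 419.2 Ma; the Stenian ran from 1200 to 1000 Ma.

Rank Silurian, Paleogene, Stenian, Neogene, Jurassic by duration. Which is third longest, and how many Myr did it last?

Paleogene, 42.97 million years

Start − end for each: Silurian 443.8 − 419.2 = 24.6; Paleogene 66 − 23.03 = 42.97; Stenian 1200 − 1000 = 200; Neogene 23.03 − 2.58 = 20.45; Jurassic 201.4 − 145 = 56.4.
Ranking these from longest: Stenian > Jurassic > Paleogene > Silurian > Neogene.
Position 3 in that ranking is Paleogene, which lasted 42.97 Myr.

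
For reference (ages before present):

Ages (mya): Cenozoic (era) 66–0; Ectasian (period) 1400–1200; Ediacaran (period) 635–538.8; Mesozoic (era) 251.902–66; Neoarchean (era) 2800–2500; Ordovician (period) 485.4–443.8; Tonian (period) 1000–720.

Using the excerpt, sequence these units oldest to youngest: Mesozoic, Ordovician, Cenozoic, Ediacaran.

The oldest of these is Ediacaran (starts 635 Ma) and the youngest is Cenozoic (ends 0 Ma).
In between, by decreasing start age: Ordovician (485.4), Mesozoic (251.902).

Ediacaran, then Ordovician, then Mesozoic, then Cenozoic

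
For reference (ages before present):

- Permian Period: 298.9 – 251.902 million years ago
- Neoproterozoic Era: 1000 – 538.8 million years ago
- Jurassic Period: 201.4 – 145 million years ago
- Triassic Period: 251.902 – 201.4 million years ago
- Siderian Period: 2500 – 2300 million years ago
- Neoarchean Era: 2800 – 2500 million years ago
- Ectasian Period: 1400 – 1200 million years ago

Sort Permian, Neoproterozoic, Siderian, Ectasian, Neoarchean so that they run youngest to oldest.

Permian, then Neoproterozoic, then Ectasian, then Siderian, then Neoarchean

Read off each span (Ma): Permian 298.9–251.902; Neoproterozoic 1000–538.8; Siderian 2500–2300; Ectasian 1400–1200; Neoarchean 2800–2500.
Larger Ma is older, so oldest→youngest is Neoarchean, Siderian, Ectasian, Neoproterozoic, Permian; reverse it for youngest→oldest.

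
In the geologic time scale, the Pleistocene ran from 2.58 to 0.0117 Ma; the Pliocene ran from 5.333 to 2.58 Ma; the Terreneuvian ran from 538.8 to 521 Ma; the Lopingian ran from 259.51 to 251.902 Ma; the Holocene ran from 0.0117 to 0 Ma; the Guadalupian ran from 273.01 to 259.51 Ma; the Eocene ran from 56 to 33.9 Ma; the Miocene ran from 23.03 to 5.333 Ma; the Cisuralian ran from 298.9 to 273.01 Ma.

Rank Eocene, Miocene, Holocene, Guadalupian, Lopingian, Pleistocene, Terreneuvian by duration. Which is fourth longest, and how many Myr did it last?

Guadalupian, 13.5 million years

Durations: Eocene 22.1; Miocene 17.697; Holocene 0.0117; Guadalupian 13.5; Lopingian 7.608; Pleistocene 2.5683; Terreneuvian 17.8 Myr.
Sorted longest-first: Eocene (22.1), Terreneuvian (17.8), Miocene (17.697), Guadalupian (13.5), Lopingian (7.608), Pleistocene (2.5683), Holocene (0.0117).
The fourth longest is Guadalupian at 13.5 Myr.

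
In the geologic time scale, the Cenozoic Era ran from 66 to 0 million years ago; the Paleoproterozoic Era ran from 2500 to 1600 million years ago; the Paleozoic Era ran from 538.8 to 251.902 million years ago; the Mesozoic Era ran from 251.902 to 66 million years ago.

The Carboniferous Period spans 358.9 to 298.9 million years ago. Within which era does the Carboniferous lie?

The Carboniferous (358.9–298.9 Ma) lies entirely within 538.8–251.902 Ma, the Paleozoic Era.

Paleozoic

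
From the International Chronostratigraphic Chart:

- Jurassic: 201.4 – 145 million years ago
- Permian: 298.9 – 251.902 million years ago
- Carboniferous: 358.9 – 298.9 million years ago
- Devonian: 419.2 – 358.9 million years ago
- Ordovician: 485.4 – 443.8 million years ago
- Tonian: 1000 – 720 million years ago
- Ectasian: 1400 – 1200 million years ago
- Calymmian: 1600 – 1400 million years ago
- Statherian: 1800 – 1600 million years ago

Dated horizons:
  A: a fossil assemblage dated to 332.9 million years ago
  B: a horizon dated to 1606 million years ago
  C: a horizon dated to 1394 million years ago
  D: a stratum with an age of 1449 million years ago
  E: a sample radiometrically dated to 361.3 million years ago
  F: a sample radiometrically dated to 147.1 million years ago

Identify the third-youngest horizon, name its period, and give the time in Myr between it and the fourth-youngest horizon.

Smaller Ma means younger, so youngest first: F 147.1 < A 332.9 < E 361.3 < C 1394 < D 1449 < B 1606.
Counting 3 along gives E (361.3 Ma); the excerpt puts that inside the Devonian, 419.2–358.9 Ma.
Next in line is C (1394 Ma), and 1394 − 361.3 = 1032.7 Myr.

E, in the Devonian; 1032.7 million years to C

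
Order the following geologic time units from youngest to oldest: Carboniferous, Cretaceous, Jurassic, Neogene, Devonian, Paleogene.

Neogene, then Paleogene, then Cretaceous, then Jurassic, then Carboniferous, then Devonian

Group by era (each group listed oldest first) — Paleozoic: Devonian, Carboniferous; Mesozoic: Jurassic, Cretaceous; Cenozoic: Paleogene, Neogene. The eras run Paleozoic → Mesozoic → Cenozoic. Concatenating the groups in that era order and then reversing gives youngest to oldest.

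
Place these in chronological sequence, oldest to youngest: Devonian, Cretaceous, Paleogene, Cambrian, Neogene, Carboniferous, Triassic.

Era membership (oldest first within each) — Paleozoic: Cambrian, Devonian, Carboniferous; Mesozoic: Triassic, Cretaceous; Cenozoic: Paleogene, Neogene. Paleozoic precedes Mesozoic, which precedes Cenozoic. Concatenating the groups in that era order gives oldest to youngest directly.

Cambrian, Devonian, Carboniferous, Triassic, Cretaceous, Paleogene, Neogene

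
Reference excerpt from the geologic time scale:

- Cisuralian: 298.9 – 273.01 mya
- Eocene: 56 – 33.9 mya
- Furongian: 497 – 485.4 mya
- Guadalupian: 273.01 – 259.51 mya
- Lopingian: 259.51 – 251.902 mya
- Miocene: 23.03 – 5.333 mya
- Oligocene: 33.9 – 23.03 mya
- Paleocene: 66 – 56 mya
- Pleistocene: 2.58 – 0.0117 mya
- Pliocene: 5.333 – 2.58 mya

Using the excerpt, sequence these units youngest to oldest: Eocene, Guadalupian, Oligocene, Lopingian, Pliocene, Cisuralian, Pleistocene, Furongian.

Pleistocene, Pliocene, Oligocene, Eocene, Lopingian, Guadalupian, Cisuralian, Furongian

Sorting by start age (ascending Ma, since larger Ma = older): Pleistocene began 2.58, Pliocene began 5.333, Oligocene began 33.9, Eocene began 56, Lopingian began 259.51, Guadalupian began 273.01, Cisuralian began 298.9, Furongian began 497.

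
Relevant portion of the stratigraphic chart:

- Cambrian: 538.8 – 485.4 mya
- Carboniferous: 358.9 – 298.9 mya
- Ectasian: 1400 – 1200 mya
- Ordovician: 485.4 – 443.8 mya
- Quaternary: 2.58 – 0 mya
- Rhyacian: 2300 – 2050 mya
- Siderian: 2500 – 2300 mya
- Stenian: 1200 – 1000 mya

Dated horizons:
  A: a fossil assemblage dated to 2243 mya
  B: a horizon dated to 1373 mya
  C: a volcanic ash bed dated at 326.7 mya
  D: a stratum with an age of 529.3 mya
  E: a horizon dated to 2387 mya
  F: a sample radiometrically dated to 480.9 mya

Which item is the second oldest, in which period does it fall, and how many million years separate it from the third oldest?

A, in the Rhyacian; 870 million years to B

Larger Ma means older, so oldest first: E 2387 > A 2243 > B 1373 > D 529.3 > F 480.9 > C 326.7.
Counting 2 along gives A (2243 Ma); the excerpt puts that inside the Rhyacian, 2300–2050 Ma.
Next in line is B (1373 Ma), and 2243 − 1373 = 870 Myr.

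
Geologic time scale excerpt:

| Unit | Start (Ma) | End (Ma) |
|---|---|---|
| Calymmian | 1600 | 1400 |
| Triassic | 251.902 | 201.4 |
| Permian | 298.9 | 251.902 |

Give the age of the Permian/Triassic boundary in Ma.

The Permian ends and the Triassic begins at 251.902 Ma.

251.902 Ma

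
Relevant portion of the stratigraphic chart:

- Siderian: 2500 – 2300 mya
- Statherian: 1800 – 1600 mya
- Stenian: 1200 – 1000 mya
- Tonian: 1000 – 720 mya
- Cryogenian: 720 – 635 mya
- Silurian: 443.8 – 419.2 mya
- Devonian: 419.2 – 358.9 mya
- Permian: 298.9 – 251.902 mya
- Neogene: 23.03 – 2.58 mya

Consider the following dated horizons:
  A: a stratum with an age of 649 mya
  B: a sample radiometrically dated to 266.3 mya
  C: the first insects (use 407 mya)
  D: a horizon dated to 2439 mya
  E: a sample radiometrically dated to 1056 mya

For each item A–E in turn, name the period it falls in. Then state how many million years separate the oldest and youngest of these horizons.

Match each age against the start–end ranges in the excerpt: A = 649 Ma → Cryogenian (720–635); B = 266.3 Ma → Permian (298.9–251.902); C = 407 Ma → Devonian (419.2–358.9); D = 2439 Ma → Siderian (2500–2300); E = 1056 Ma → Stenian (1200–1000).
The largest age is 2439 Ma and the smallest is 266.3 Ma; their difference is 2172.7 Myr.

A — Cryogenian; B — Permian; C — Devonian; D — Siderian; E — Stenian; span 2172.7 million years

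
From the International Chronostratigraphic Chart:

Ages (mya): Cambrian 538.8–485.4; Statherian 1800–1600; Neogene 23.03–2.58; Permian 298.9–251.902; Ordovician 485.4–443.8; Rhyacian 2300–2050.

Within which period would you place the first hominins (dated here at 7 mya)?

7 Ma lies between 23.03 and 2.58 Ma, so it falls in the Neogene.

Neogene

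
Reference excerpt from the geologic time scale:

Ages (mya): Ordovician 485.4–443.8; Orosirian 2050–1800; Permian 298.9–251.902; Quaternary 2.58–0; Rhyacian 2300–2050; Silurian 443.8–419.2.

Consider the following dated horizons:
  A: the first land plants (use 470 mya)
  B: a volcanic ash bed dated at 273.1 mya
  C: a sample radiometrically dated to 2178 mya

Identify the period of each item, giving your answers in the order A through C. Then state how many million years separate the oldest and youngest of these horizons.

A — Ordovician; B — Permian; C — Rhyacian; span 1904.9 million years

Match each age against the start–end ranges in the excerpt: A = 470 Ma → Ordovician (485.4–443.8); B = 273.1 Ma → Permian (298.9–251.902); C = 2178 Ma → Rhyacian (2300–2050).
The largest age is 2178 Ma and the smallest is 273.1 Ma; their difference is 1904.9 Myr.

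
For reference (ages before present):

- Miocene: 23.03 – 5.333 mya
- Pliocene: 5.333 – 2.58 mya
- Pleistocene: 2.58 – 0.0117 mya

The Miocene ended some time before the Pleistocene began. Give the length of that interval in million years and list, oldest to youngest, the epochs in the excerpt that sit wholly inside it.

2.753 million years; Pliocene

The Miocene closes at 5.333 Ma and the Pleistocene opens at 2.58 Ma, so the interval is 5.333 − 2.58 = 2.753 Myr.
An epoch fits inside if it starts at or after 5.333 Ma and ends at or before 2.58 Ma; oldest first that gives Pliocene.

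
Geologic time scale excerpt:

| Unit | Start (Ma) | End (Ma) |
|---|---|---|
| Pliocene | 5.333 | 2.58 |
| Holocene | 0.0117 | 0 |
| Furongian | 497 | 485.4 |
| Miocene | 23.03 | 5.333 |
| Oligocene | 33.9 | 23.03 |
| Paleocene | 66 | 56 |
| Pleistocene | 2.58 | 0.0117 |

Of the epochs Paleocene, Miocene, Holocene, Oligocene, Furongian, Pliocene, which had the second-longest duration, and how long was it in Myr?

Furongian, 11.6 million years

Durations: Paleocene 10; Miocene 17.697; Holocene 0.0117; Oligocene 10.87; Furongian 11.6; Pliocene 2.753 Myr.
Sorted longest-first: Miocene (17.697), Furongian (11.6), Oligocene (10.87), Paleocene (10), Pliocene (2.753), Holocene (0.0117).
The second longest is Furongian at 11.6 Myr.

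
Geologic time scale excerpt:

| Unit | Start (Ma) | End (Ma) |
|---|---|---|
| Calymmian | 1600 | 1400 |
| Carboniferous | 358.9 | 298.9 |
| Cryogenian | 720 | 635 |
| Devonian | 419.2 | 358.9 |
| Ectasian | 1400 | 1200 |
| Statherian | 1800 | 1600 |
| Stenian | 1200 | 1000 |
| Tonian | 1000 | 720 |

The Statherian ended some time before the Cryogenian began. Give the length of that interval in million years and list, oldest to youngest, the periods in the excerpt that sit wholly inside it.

End of Statherian = 1600 Ma; start of Cryogenian = 720 Ma.
Gap = 1600 − 720 = 880 Myr.
Periods wholly inside 1600–720 Ma: Calymmian (1600–1400), Ectasian (1400–1200), Stenian (1200–1000), Tonian (1000–720).

880 million years; Calymmian, Ectasian, Stenian, Tonian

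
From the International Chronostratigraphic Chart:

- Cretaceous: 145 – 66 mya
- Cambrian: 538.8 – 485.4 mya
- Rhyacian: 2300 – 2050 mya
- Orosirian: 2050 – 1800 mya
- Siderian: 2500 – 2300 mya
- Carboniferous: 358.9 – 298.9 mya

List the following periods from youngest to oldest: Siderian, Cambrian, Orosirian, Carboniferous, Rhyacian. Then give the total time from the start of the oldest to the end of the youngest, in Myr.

Start ages (Ma): Siderian 2500, Rhyacian 2300, Orosirian 2050, Cambrian 538.8, Carboniferous 358.9.
Ordered youngest to oldest: Carboniferous, Cambrian, Orosirian, Rhyacian, Siderian.
Span = 2500 − 298.9 = 2201.1 Myr.

Carboniferous, Cambrian, Orosirian, Rhyacian, Siderian; total span 2201.1 Myr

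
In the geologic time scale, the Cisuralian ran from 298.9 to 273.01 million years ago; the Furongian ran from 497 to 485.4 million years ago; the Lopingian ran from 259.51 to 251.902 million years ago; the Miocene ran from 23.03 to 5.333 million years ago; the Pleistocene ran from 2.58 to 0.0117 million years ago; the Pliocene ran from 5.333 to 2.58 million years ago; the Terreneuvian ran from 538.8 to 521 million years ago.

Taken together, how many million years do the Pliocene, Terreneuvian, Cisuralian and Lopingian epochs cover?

54.051 million years

Each duration: Pliocene = 2.753; Terreneuvian = 17.8; Cisuralian = 25.89; Lopingian = 7.608.
Sum: 2.753 + 17.8 + 25.89 + 7.608 = 54.051 Myr.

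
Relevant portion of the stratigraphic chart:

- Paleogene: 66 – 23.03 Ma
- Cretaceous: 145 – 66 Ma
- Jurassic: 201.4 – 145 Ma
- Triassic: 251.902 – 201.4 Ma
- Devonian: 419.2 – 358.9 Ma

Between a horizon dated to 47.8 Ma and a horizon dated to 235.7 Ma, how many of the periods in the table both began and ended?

2

The older date is 235.7 Ma and the younger is 47.8 Ma.
Periods with start < 235.7 and end > 47.8 Ma: Jurassic (201.4–145), Cretaceous (145–66).
That is 2 complete periods.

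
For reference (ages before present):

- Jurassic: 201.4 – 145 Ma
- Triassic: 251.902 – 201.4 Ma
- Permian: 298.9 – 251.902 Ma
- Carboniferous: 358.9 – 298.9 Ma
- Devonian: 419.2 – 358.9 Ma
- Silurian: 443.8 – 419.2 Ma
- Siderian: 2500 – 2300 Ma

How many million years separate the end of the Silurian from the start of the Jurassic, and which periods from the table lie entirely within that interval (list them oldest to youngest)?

217.8 million years; Devonian, Carboniferous, Permian, Triassic

The Silurian closes at 419.2 Ma and the Jurassic opens at 201.4 Ma, so the interval is 419.2 − 201.4 = 217.8 Myr.
A period fits inside if it starts at or after 419.2 Ma and ends at or before 201.4 Ma; oldest first that gives Devonian, Carboniferous, Permian, Triassic.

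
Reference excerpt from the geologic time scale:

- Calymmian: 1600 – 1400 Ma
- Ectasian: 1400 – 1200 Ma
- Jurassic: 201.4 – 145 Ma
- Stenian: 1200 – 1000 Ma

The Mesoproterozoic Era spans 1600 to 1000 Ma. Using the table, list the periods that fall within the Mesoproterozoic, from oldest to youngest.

Periods with both bounds inside 1600–1000 Ma: Calymmian (1600–1400), Ectasian (1400–1200), Stenian (1200–1000).

Calymmian, Ectasian, Stenian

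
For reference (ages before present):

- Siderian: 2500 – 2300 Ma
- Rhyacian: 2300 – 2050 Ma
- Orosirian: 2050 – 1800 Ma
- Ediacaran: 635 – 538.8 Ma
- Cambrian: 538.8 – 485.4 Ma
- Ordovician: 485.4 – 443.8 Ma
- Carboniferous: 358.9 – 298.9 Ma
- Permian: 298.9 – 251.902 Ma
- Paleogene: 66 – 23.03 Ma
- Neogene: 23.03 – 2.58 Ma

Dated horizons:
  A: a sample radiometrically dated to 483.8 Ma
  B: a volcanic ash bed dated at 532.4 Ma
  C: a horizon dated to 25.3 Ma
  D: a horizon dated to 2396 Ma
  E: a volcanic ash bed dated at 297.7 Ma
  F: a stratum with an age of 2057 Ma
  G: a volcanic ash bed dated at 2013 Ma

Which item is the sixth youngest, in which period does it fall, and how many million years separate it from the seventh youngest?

Sorted youngest-first by Ma: C (25.3), E (297.7), A (483.8), B (532.4), G (2013), F (2057), D (2396).
The sixth youngest is F at 2057 Ma, which lies in 2300–2050 Ma: the Rhyacian.
The seventh youngest is D at 2396 Ma; separation = |2057 − 2396| = 339 Myr.

F, in the Rhyacian; 339 million years to D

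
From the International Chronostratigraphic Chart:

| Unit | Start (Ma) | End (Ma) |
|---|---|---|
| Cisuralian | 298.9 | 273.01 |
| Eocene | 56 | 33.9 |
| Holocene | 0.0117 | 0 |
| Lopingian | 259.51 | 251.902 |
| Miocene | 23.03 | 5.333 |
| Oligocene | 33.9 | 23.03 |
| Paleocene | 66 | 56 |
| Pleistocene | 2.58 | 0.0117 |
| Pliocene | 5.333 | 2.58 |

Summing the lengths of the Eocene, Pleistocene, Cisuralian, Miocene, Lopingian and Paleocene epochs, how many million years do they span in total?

Each duration: Eocene = 22.1; Pleistocene = 2.5683; Cisuralian = 25.89; Miocene = 17.697; Lopingian = 7.608; Paleocene = 10.
Sum: 22.1 + 2.5683 + 25.89 + 17.697 + 7.608 + 10 = 85.8633 Myr.

85.8633 million years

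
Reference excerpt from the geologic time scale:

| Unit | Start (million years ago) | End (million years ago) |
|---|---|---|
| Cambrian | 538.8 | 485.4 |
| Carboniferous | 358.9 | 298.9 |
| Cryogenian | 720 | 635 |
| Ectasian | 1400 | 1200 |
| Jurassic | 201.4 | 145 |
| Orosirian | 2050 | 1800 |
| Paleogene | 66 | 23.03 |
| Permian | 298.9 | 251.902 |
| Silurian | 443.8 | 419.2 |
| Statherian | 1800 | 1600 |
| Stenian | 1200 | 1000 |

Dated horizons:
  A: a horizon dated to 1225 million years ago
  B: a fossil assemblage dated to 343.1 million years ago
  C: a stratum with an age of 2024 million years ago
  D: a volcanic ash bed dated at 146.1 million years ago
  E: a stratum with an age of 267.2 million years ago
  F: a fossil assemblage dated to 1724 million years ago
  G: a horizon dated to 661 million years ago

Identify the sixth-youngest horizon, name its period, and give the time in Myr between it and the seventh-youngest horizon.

F, in the Statherian; 300 million years to C

Sorted youngest-first by Ma: D (146.1), E (267.2), B (343.1), G (661), A (1225), F (1724), C (2024).
The sixth youngest is F at 1724 Ma, which lies in 1800–1600 Ma: the Statherian.
The seventh youngest is C at 2024 Ma; separation = |1724 − 2024| = 300 Myr.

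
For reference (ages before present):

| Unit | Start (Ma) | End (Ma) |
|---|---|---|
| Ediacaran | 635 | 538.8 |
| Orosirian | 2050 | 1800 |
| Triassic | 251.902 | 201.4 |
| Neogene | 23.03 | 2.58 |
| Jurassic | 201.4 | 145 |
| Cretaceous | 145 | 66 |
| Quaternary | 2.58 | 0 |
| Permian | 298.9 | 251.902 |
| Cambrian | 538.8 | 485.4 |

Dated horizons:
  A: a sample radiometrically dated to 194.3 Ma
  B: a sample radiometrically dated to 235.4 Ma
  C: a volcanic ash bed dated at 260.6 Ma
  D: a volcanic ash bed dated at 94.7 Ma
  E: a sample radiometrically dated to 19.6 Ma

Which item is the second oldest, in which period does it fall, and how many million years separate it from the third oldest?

B, in the Triassic; 41.1 million years to A

Larger Ma means older, so oldest first: C 260.6 > B 235.4 > A 194.3 > D 94.7 > E 19.6.
Counting 2 along gives B (235.4 Ma); the excerpt puts that inside the Triassic, 251.902–201.4 Ma.
Next in line is A (194.3 Ma), and 235.4 − 194.3 = 41.1 Myr.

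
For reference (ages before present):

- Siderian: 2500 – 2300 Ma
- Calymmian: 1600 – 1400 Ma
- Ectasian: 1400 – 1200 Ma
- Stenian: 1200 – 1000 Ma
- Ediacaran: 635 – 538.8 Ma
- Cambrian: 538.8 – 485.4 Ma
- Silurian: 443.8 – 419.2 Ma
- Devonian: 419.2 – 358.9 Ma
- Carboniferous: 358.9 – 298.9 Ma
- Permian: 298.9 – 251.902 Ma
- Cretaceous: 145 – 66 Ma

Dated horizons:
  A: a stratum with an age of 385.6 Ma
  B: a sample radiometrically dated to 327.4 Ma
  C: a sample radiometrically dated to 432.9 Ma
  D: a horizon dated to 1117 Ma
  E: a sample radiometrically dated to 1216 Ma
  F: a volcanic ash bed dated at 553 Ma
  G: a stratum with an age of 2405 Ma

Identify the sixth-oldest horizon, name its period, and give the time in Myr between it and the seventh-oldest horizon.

A, in the Devonian; 58.2 million years to B

Sorted oldest-first by Ma: G (2405), E (1216), D (1117), F (553), C (432.9), A (385.6), B (327.4).
The sixth oldest is A at 385.6 Ma, which lies in 419.2–358.9 Ma: the Devonian.
The seventh oldest is B at 327.4 Ma; separation = |385.6 − 327.4| = 58.2 Myr.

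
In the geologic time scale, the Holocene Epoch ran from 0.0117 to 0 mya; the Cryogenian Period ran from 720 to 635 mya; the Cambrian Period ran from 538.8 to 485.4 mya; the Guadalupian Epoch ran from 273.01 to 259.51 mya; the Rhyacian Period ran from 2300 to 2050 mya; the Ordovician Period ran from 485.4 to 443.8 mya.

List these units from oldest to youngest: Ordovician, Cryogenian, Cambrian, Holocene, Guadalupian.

The oldest of these is Cryogenian (starts 720 Ma) and the youngest is Holocene (ends 0 Ma).
In between, by decreasing start age: Cambrian (538.8), Ordovician (485.4), Guadalupian (273.01).

Cryogenian, Cambrian, Ordovician, Guadalupian, Holocene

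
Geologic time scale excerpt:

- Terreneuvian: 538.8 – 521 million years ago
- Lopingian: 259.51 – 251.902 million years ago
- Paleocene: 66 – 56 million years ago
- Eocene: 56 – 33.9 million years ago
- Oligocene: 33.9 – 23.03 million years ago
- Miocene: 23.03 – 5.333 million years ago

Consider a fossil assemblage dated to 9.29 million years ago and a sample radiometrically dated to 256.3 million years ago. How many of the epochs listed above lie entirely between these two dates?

3

256.3 Ma sits inside the Lopingian (259.51–251.902) and 9.29 Ma inside the Miocene (23.03–5.333); neither of those is wholly between the two dates.
The listed epochs lying completely between them are Paleocene, Eocene, Oligocene — 3 in all.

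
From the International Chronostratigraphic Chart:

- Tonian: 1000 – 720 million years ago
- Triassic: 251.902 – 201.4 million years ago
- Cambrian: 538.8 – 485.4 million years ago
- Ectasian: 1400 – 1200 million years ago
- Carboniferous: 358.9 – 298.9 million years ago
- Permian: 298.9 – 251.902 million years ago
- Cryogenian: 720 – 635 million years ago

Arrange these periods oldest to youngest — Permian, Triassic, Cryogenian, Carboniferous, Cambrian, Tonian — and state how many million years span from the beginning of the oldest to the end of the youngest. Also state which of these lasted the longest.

Tonian, Cryogenian, Cambrian, Carboniferous, Permian, Triassic; total span 798.6 Myr; longest is Tonian

Start ages (Ma): Tonian 1000, Cryogenian 720, Cambrian 538.8, Carboniferous 358.9, Permian 298.9, Triassic 251.902.
Ordered oldest to youngest: Tonian, Cryogenian, Cambrian, Carboniferous, Permian, Triassic.
Span = 1000 − 201.4 = 798.6 Myr.
Durations: Tonian 280, Carboniferous 60, Triassic 50.502, Permian 46.998, Cryogenian 85, Cambrian 53.4 → longest is Tonian (280 Myr).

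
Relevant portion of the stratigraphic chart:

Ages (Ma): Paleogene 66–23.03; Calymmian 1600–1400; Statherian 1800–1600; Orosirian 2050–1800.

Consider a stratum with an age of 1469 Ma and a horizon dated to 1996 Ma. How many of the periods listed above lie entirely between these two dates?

1

The older date is 1996 Ma and the younger is 1469 Ma.
Periods with start < 1996 and end > 1469 Ma: Statherian (1800–1600).
That is 1 complete period.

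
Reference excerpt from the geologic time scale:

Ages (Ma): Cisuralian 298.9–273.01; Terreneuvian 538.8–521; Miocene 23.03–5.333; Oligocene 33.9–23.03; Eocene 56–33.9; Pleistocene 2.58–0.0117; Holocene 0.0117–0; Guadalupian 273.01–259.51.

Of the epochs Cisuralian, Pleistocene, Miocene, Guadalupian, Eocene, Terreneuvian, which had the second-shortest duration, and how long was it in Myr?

Guadalupian, 13.5 million years

Durations: Cisuralian 25.89; Pleistocene 2.5683; Miocene 17.697; Guadalupian 13.5; Eocene 22.1; Terreneuvian 17.8 Myr.
Sorted shortest-first: Pleistocene (2.5683), Guadalupian (13.5), Miocene (17.697), Terreneuvian (17.8), Eocene (22.1), Cisuralian (25.89).
The second shortest is Guadalupian at 13.5 Myr.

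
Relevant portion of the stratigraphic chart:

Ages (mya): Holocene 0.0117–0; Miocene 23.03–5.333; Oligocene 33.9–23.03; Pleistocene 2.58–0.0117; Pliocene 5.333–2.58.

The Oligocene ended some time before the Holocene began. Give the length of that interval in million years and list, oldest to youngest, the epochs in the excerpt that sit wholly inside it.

23.0183 million years; Miocene, Pliocene, Pleistocene

End of Oligocene = 23.03 Ma; start of Holocene = 0.0117 Ma.
Gap = 23.03 − 0.0117 = 23.0183 Myr.
Epochs wholly inside 23.03–0.0117 Ma: Miocene (23.03–5.333), Pliocene (5.333–2.58), Pleistocene (2.58–0.0117).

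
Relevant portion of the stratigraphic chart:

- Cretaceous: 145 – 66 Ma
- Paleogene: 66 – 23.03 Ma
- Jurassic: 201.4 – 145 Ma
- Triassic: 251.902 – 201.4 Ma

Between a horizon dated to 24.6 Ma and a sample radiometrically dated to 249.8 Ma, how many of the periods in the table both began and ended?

2

249.8 Ma sits inside the Triassic (251.902–201.4) and 24.6 Ma inside the Paleogene (66–23.03); neither of those is wholly between the two dates.
The listed periods lying completely between them are Jurassic, Cretaceous — 2 in all.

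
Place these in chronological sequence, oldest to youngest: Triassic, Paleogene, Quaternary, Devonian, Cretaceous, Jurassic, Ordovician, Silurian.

Ordovician, Silurian, Devonian, Triassic, Jurassic, Cretaceous, Paleogene, Quaternary

Group by era (each group listed oldest first) — Paleozoic: Ordovician, Silurian, Devonian; Mesozoic: Triassic, Jurassic, Cretaceous; Cenozoic: Paleogene, Quaternary. The eras run Paleozoic → Mesozoic → Cenozoic. Concatenating the groups in that era order gives oldest to youngest directly.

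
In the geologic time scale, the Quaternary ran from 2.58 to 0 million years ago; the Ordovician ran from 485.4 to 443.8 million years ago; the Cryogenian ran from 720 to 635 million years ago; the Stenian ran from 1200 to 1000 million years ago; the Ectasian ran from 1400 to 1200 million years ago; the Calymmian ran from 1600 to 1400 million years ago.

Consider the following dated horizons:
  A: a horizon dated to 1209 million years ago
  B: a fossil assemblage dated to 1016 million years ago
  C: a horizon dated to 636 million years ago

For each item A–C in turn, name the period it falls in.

Match each age against the start–end ranges in the excerpt: A = 1209 Ma → Ectasian (1400–1200); B = 1016 Ma → Stenian (1200–1000); C = 636 Ma → Cryogenian (720–635).

A — Ectasian; B — Stenian; C — Cryogenian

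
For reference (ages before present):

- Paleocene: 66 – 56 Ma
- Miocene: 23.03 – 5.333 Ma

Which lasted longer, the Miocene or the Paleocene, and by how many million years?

Miocene, by 7.697 million years

Miocene: 23.03 − 5.333 = 17.697 Myr.
Paleocene: 66 − 56 = 10 Myr.
Difference: 17.697 − 10 = 7.697 Myr, so the Miocene was longer.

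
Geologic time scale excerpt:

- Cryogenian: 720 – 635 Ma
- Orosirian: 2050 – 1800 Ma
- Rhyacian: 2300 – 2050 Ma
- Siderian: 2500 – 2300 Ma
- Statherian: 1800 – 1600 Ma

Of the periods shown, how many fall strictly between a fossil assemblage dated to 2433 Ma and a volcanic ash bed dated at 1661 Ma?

2

The older date is 2433 Ma and the younger is 1661 Ma.
Periods with start < 2433 and end > 1661 Ma: Rhyacian (2300–2050), Orosirian (2050–1800).
That is 2 complete periods.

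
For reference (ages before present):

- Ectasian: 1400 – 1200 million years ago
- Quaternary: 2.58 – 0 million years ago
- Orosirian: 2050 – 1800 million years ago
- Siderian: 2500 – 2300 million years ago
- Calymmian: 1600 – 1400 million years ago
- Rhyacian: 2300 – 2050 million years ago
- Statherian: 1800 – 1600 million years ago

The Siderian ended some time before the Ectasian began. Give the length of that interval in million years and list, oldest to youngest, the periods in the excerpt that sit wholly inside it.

900 million years; Rhyacian, Orosirian, Statherian, Calymmian

The Siderian closes at 2300 Ma and the Ectasian opens at 1400 Ma, so the interval is 2300 − 1400 = 900 Myr.
A period fits inside if it starts at or after 2300 Ma and ends at or before 1400 Ma; oldest first that gives Rhyacian, Orosirian, Statherian, Calymmian.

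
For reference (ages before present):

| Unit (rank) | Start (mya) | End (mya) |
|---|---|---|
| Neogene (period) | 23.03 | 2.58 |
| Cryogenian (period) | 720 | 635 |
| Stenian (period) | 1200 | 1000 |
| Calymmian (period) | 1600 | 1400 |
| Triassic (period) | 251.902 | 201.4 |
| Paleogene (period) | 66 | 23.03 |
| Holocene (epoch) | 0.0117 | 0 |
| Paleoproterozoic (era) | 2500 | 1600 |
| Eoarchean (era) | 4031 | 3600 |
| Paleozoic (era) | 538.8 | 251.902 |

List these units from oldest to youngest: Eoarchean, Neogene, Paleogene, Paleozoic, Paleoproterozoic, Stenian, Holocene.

Sorting by start age (descending Ma, since larger Ma = older): Eoarchean start 4031, Paleoproterozoic start 2500, Stenian start 1200, Paleozoic start 538.8, Paleogene start 66, Neogene start 23.03, Holocene start 0.0117.

Eoarchean, then Paleoproterozoic, then Stenian, then Paleozoic, then Paleogene, then Neogene, then Holocene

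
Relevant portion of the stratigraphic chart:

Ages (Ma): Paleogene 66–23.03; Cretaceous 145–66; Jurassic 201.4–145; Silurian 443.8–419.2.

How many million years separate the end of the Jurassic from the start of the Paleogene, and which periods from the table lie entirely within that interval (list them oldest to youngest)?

The Jurassic closes at 145 Ma and the Paleogene opens at 66 Ma, so the interval is 145 − 66 = 79 Myr.
A period fits inside if it starts at or after 145 Ma and ends at or before 66 Ma; oldest first that gives Cretaceous.

79 million years; Cretaceous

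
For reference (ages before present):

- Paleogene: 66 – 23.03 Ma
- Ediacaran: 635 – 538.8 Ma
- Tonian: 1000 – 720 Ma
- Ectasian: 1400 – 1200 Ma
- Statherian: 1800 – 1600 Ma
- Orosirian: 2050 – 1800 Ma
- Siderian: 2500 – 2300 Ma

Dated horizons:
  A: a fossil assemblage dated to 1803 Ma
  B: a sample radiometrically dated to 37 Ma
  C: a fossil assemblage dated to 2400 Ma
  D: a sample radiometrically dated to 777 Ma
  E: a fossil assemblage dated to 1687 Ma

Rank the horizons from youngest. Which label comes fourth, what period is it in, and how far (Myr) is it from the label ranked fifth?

Smaller Ma means younger, so youngest first: B 37 < D 777 < E 1687 < A 1803 < C 2400.
Counting 4 along gives A (1803 Ma); the excerpt puts that inside the Orosirian, 2050–1800 Ma.
Next in line is C (2400 Ma), and 2400 − 1803 = 597 Myr.

A, in the Orosirian; 597 million years to C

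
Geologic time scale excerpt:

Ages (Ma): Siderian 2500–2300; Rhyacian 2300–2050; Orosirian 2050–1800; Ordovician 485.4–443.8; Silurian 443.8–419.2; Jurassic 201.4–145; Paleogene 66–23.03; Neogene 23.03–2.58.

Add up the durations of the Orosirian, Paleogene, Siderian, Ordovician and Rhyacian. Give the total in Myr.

Each duration: Orosirian = 250; Paleogene = 42.97; Siderian = 200; Ordovician = 41.6; Rhyacian = 250.
Sum: 250 + 42.97 + 200 + 41.6 + 250 = 784.57 Myr.

784.57 million years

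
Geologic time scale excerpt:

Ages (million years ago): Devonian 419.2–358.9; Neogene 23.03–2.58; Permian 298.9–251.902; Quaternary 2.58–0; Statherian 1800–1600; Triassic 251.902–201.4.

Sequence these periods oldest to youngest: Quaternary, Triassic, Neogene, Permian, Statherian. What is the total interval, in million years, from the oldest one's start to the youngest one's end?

From the excerpt: Quaternary 2.58–0; Triassic 251.902–201.4; Neogene 23.03–2.58; Permian 298.9–251.902; Statherian 1800–1600 (Ma).
Larger Ma is earlier, so the oldest is Statherian and the youngest is Quaternary; oldest to youngest: Statherian, Permian, Triassic, Neogene, Quaternary.
Oldest start 1800 minus youngest end 0 gives 1800 Myr overall.

Statherian → Permian → Triassic → Neogene → Quaternary; total span 1800 Myr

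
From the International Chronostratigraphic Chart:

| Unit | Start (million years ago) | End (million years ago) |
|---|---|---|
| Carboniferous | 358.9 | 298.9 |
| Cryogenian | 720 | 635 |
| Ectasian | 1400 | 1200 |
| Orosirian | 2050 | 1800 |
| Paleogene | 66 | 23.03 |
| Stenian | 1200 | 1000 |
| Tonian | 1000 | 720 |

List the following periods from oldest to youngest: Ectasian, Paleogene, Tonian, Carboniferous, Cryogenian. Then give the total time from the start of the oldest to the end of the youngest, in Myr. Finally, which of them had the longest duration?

Ectasian, Tonian, Cryogenian, Carboniferous, Paleogene; total span 1376.97 Myr; longest is Tonian

From the excerpt: Ectasian 1400–1200; Paleogene 66–23.03; Tonian 1000–720; Carboniferous 358.9–298.9; Cryogenian 720–635 (Ma).
Larger Ma is earlier, so the oldest is Ectasian and the youngest is Paleogene; oldest to youngest: Ectasian, Tonian, Cryogenian, Carboniferous, Paleogene.
Oldest start 1400 minus youngest end 23.03 gives 1376.97 Myr overall.
Individual lengths (start − end): Paleogene 42.97; Carboniferous 60; Ectasian 200; Cryogenian 85; Tonian 280. The largest is Tonian at 280 Myr.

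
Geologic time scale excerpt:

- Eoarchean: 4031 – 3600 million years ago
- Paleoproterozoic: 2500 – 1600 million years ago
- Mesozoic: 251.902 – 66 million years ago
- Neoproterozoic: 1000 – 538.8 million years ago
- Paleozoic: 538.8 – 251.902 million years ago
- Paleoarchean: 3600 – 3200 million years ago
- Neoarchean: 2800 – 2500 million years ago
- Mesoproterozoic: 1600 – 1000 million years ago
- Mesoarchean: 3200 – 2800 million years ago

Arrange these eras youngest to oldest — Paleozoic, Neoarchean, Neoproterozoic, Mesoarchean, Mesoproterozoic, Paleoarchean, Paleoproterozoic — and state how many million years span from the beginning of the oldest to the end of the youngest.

From the excerpt: Paleozoic 538.8–251.902; Neoarchean 2800–2500; Neoproterozoic 1000–538.8; Mesoarchean 3200–2800; Mesoproterozoic 1600–1000; Paleoarchean 3600–3200; Paleoproterozoic 2500–1600 (Ma).
Larger Ma is earlier, so the oldest is Paleoarchean and the youngest is Paleozoic; youngest to oldest: Paleozoic, Neoproterozoic, Mesoproterozoic, Paleoproterozoic, Neoarchean, Mesoarchean, Paleoarchean.
Oldest start 3600 minus youngest end 251.902 gives 3348.098 Myr overall.

Paleozoic, Neoproterozoic, Mesoproterozoic, Paleoproterozoic, Neoarchean, Mesoarchean, Paleoarchean; total span 3348.098 Myr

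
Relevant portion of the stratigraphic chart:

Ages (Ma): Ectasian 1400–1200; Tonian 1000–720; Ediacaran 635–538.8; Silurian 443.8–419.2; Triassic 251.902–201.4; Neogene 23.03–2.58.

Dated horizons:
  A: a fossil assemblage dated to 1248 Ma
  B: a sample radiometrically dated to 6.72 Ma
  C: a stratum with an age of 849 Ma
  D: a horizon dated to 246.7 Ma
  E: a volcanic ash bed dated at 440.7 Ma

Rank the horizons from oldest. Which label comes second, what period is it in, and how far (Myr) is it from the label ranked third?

C, in the Tonian; 408.3 million years to E

Larger Ma means older, so oldest first: A 1248 > C 849 > E 440.7 > D 246.7 > B 6.72.
Counting 2 along gives C (849 Ma); the excerpt puts that inside the Tonian, 1000–720 Ma.
Next in line is E (440.7 Ma), and 849 − 440.7 = 408.3 Myr.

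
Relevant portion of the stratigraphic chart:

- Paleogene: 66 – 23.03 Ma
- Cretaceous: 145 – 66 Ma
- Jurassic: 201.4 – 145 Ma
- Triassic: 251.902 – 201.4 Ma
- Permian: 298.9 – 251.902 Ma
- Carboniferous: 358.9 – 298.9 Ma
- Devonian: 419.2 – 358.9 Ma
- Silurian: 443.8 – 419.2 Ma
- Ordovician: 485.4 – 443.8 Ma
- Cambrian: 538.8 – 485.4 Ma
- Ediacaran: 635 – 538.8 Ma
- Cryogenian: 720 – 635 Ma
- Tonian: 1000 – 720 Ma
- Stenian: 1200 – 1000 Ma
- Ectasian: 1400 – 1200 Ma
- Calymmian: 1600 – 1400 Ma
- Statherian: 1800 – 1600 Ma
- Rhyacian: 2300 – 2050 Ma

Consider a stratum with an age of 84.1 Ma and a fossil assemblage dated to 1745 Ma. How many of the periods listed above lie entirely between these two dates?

The older date is 1745 Ma and the younger is 84.1 Ma.
Periods with start < 1745 and end > 84.1 Ma: Calymmian (1600–1400), Ectasian (1400–1200), Stenian (1200–1000), Tonian (1000–720), Cryogenian (720–635), Ediacaran (635–538.8), Cambrian (538.8–485.4), Ordovician (485.4–443.8), Silurian (443.8–419.2), Devonian (419.2–358.9), Carboniferous (358.9–298.9), Permian (298.9–251.902), Triassic (251.902–201.4), Jurassic (201.4–145).
That is 14 complete periods.

14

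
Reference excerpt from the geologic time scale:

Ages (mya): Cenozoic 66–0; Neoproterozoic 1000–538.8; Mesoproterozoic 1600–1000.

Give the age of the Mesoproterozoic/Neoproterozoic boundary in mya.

1000 mya

The Mesoproterozoic ends and the Neoproterozoic begins at 1000 mya.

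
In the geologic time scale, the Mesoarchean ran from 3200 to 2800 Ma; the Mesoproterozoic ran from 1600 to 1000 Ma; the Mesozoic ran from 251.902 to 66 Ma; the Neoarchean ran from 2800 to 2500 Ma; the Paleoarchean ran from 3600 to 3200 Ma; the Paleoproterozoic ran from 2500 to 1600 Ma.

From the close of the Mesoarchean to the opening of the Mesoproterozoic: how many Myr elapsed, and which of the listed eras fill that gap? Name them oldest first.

1200 million years; Neoarchean, Paleoproterozoic

End of Mesoarchean = 2800 Ma; start of Mesoproterozoic = 1600 Ma.
Gap = 2800 − 1600 = 1200 Myr.
Eras wholly inside 2800–1600 Ma: Neoarchean (2800–2500), Paleoproterozoic (2500–1600).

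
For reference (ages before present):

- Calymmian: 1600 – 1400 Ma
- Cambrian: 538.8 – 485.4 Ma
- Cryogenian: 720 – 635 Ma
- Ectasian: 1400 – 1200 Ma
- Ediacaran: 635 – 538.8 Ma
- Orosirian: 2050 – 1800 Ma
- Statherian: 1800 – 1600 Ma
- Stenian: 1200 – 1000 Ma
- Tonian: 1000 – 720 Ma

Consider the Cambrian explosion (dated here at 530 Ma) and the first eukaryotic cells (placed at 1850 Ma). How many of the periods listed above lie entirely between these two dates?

1850 Ma sits inside the Orosirian (2050–1800) and 530 Ma inside the Cambrian (538.8–485.4); neither of those is wholly between the two dates.
The listed periods lying completely between them are Statherian, Calymmian, Ectasian, Stenian, Tonian, Cryogenian, Ediacaran — 7 in all.

7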